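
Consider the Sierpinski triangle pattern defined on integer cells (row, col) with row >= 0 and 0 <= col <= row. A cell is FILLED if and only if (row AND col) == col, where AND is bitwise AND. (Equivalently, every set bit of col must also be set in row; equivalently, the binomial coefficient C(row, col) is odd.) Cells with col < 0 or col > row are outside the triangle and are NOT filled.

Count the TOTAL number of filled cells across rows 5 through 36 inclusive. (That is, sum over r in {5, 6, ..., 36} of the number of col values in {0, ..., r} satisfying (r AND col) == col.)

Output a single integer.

Answer: 254

Derivation:
r5=101 pc2: +4 =4
r6=110 pc2: +4 =8
r7=111 pc3: +8 =16
r8=1000 pc1: +2 =18
r9=1001 pc2: +4 =22
r10=1010 pc2: +4 =26
r11=1011 pc3: +8 =34
r12=1100 pc2: +4 =38
r13=1101 pc3: +8 =46
r14=1110 pc3: +8 =54
r15=1111 pc4: +16 =70
r16=10000 pc1: +2 =72
r17=10001 pc2: +4 =76
r18=10010 pc2: +4 =80
r19=10011 pc3: +8 =88
r20=10100 pc2: +4 =92
r21=10101 pc3: +8 =100
r22=10110 pc3: +8 =108
r23=10111 pc4: +16 =124
r24=11000 pc2: +4 =128
r25=11001 pc3: +8 =136
r26=11010 pc3: +8 =144
r27=11011 pc4: +16 =160
r28=11100 pc3: +8 =168
r29=11101 pc4: +16 =184
r30=11110 pc4: +16 =200
r31=11111 pc5: +32 =232
r32=100000 pc1: +2 =234
r33=100001 pc2: +4 =238
r34=100010 pc2: +4 =242
r35=100011 pc3: +8 =250
r36=100100 pc2: +4 =254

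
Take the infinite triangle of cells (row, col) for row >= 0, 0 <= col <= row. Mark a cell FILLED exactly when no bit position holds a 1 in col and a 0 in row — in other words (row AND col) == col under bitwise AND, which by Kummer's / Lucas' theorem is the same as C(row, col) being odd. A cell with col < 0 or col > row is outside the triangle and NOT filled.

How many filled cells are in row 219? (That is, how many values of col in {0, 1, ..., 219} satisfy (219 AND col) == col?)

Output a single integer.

Answer: 64

Derivation:
219 in binary = 11011011
popcount(219) = number of 1-bits in 11011011 = 6
A col c satisfies (219 AND c) == c iff every set bit of c is also set in 219; each of the 6 set bits of 219 can independently be on or off in c.
count = 2^6 = 64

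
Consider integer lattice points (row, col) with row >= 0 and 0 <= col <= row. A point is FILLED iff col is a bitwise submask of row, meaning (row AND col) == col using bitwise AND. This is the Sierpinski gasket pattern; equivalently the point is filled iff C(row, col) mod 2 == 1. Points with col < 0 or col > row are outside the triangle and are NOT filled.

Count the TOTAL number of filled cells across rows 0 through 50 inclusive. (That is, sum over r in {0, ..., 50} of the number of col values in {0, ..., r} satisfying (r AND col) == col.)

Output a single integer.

Answer: 425

Derivation:
r0=0 pc0: +1 =1
r1=1 pc1: +2 =3
r2=10 pc1: +2 =5
r3=11 pc2: +4 =9
r4=100 pc1: +2 =11
r5=101 pc2: +4 =15
r6=110 pc2: +4 =19
r7=111 pc3: +8 =27
r8=1000 pc1: +2 =29
r9=1001 pc2: +4 =33
r10=1010 pc2: +4 =37
r11=1011 pc3: +8 =45
r12=1100 pc2: +4 =49
r13=1101 pc3: +8 =57
r14=1110 pc3: +8 =65
r15=1111 pc4: +16 =81
r16=10000 pc1: +2 =83
r17=10001 pc2: +4 =87
r18=10010 pc2: +4 =91
r19=10011 pc3: +8 =99
r20=10100 pc2: +4 =103
r21=10101 pc3: +8 =111
r22=10110 pc3: +8 =119
r23=10111 pc4: +16 =135
r24=11000 pc2: +4 =139
r25=11001 pc3: +8 =147
r26=11010 pc3: +8 =155
r27=11011 pc4: +16 =171
r28=11100 pc3: +8 =179
r29=11101 pc4: +16 =195
r30=11110 pc4: +16 =211
r31=11111 pc5: +32 =243
r32=100000 pc1: +2 =245
r33=100001 pc2: +4 =249
r34=100010 pc2: +4 =253
r35=100011 pc3: +8 =261
r36=100100 pc2: +4 =265
r37=100101 pc3: +8 =273
r38=100110 pc3: +8 =281
r39=100111 pc4: +16 =297
r40=101000 pc2: +4 =301
r41=101001 pc3: +8 =309
r42=101010 pc3: +8 =317
r43=101011 pc4: +16 =333
r44=101100 pc3: +8 =341
r45=101101 pc4: +16 =357
r46=101110 pc4: +16 =373
r47=101111 pc5: +32 =405
r48=110000 pc2: +4 =409
r49=110001 pc3: +8 =417
r50=110010 pc3: +8 =425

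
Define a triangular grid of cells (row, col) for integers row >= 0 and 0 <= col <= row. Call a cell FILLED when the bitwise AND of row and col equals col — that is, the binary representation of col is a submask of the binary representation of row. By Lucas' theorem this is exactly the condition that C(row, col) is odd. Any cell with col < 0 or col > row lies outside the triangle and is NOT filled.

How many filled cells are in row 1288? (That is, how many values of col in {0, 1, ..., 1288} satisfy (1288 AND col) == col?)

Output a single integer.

Answer: 8

Derivation:
1288 in binary = 10100001000
popcount(1288) = number of 1-bits in 10100001000 = 3
A col c satisfies (1288 AND c) == c iff every set bit of c is also set in 1288; each of the 3 set bits of 1288 can independently be on or off in c.
count = 2^3 = 8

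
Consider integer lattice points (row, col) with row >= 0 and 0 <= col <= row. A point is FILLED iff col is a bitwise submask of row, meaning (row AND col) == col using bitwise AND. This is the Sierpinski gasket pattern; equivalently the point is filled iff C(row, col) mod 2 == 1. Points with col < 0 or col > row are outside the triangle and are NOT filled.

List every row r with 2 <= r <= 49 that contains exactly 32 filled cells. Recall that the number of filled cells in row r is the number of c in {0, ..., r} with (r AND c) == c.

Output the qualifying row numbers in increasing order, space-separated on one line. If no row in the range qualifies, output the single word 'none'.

Answer: 31 47

Derivation:
Row r has 2^popcount(r) filled cells, so we need popcount(r) = log2(32) = 5.
Scan r = 2..49 and keep those with exactly 5 one-bits:
r=2=10 popcount=1 -> skip
r=3=11 popcount=2 -> skip
r=4=100 popcount=1 -> skip
r=5=101 popcount=2 -> skip
r=6=110 popcount=2 -> skip
r=7=111 popcount=3 -> skip
r=8=1000 popcount=1 -> skip
r=9=1001 popcount=2 -> skip
r=10=1010 popcount=2 -> skip
r=11=1011 popcount=3 -> skip
r=12=1100 popcount=2 -> skip
r=13=1101 popcount=3 -> skip
r=14=1110 popcount=3 -> skip
r=15=1111 popcount=4 -> skip
r=16=10000 popcount=1 -> skip
r=17=10001 popcount=2 -> skip
r=18=10010 popcount=2 -> skip
r=19=10011 popcount=3 -> skip
r=20=10100 popcount=2 -> skip
r=21=10101 popcount=3 -> skip
r=22=10110 popcount=3 -> skip
r=23=10111 popcount=4 -> skip
r=24=11000 popcount=2 -> skip
r=25=11001 popcount=3 -> skip
r=26=11010 popcount=3 -> skip
r=27=11011 popcount=4 -> skip
r=28=11100 popcount=3 -> skip
r=29=11101 popcount=4 -> skip
r=30=11110 popcount=4 -> skip
r=31=11111 popcount=5 -> KEEP
r=32=100000 popcount=1 -> skip
r=33=100001 popcount=2 -> skip
r=34=100010 popcount=2 -> skip
r=35=100011 popcount=3 -> skip
r=36=100100 popcount=2 -> skip
r=37=100101 popcount=3 -> skip
r=38=100110 popcount=3 -> skip
r=39=100111 popcount=4 -> skip
r=40=101000 popcount=2 -> skip
r=41=101001 popcount=3 -> skip
r=42=101010 popcount=3 -> skip
r=43=101011 popcount=4 -> skip
r=44=101100 popcount=3 -> skip
r=45=101101 popcount=4 -> skip
r=46=101110 popcount=4 -> skip
r=47=101111 popcount=5 -> KEEP
r=48=110000 popcount=2 -> skip
r=49=110001 popcount=3 -> skip
Kept rows: 31 47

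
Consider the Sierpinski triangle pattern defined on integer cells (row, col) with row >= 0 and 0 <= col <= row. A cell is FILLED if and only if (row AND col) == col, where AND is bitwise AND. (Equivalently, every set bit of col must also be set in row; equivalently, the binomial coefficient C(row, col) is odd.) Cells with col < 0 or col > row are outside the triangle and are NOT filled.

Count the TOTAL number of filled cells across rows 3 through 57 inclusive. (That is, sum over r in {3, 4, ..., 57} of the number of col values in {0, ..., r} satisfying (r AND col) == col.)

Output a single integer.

r3=11 pc2: +4 =4
r4=100 pc1: +2 =6
r5=101 pc2: +4 =10
r6=110 pc2: +4 =14
r7=111 pc3: +8 =22
r8=1000 pc1: +2 =24
r9=1001 pc2: +4 =28
r10=1010 pc2: +4 =32
r11=1011 pc3: +8 =40
r12=1100 pc2: +4 =44
r13=1101 pc3: +8 =52
r14=1110 pc3: +8 =60
r15=1111 pc4: +16 =76
r16=10000 pc1: +2 =78
r17=10001 pc2: +4 =82
r18=10010 pc2: +4 =86
r19=10011 pc3: +8 =94
r20=10100 pc2: +4 =98
r21=10101 pc3: +8 =106
r22=10110 pc3: +8 =114
r23=10111 pc4: +16 =130
r24=11000 pc2: +4 =134
r25=11001 pc3: +8 =142
r26=11010 pc3: +8 =150
r27=11011 pc4: +16 =166
r28=11100 pc3: +8 =174
r29=11101 pc4: +16 =190
r30=11110 pc4: +16 =206
r31=11111 pc5: +32 =238
r32=100000 pc1: +2 =240
r33=100001 pc2: +4 =244
r34=100010 pc2: +4 =248
r35=100011 pc3: +8 =256
r36=100100 pc2: +4 =260
r37=100101 pc3: +8 =268
r38=100110 pc3: +8 =276
r39=100111 pc4: +16 =292
r40=101000 pc2: +4 =296
r41=101001 pc3: +8 =304
r42=101010 pc3: +8 =312
r43=101011 pc4: +16 =328
r44=101100 pc3: +8 =336
r45=101101 pc4: +16 =352
r46=101110 pc4: +16 =368
r47=101111 pc5: +32 =400
r48=110000 pc2: +4 =404
r49=110001 pc3: +8 =412
r50=110010 pc3: +8 =420
r51=110011 pc4: +16 =436
r52=110100 pc3: +8 =444
r53=110101 pc4: +16 =460
r54=110110 pc4: +16 =476
r55=110111 pc5: +32 =508
r56=111000 pc3: +8 =516
r57=111001 pc4: +16 =532

Answer: 532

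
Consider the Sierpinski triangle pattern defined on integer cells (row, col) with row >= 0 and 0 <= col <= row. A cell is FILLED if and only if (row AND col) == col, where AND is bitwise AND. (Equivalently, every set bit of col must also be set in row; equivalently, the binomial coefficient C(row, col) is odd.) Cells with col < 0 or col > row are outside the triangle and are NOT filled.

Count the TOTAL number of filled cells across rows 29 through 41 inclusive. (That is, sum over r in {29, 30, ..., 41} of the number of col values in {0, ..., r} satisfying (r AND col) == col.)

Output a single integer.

r29=11101 pc4: +16 =16
r30=11110 pc4: +16 =32
r31=11111 pc5: +32 =64
r32=100000 pc1: +2 =66
r33=100001 pc2: +4 =70
r34=100010 pc2: +4 =74
r35=100011 pc3: +8 =82
r36=100100 pc2: +4 =86
r37=100101 pc3: +8 =94
r38=100110 pc3: +8 =102
r39=100111 pc4: +16 =118
r40=101000 pc2: +4 =122
r41=101001 pc3: +8 =130

Answer: 130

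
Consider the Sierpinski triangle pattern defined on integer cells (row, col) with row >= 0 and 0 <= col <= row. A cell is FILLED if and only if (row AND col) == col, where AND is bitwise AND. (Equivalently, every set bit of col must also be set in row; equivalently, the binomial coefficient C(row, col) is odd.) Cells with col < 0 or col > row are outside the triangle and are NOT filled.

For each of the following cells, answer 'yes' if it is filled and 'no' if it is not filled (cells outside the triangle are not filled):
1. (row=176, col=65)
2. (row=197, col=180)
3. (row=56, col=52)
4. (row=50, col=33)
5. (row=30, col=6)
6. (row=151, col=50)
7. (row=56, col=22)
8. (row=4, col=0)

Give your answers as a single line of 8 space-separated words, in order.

Answer: no no no no yes no no yes

Derivation:
(176,65): row=0b10110000, col=0b1000001, row AND col = 0b0 = 0; 0 != 65 -> empty
(197,180): row=0b11000101, col=0b10110100, row AND col = 0b10000100 = 132; 132 != 180 -> empty
(56,52): row=0b111000, col=0b110100, row AND col = 0b110000 = 48; 48 != 52 -> empty
(50,33): row=0b110010, col=0b100001, row AND col = 0b100000 = 32; 32 != 33 -> empty
(30,6): row=0b11110, col=0b110, row AND col = 0b110 = 6; 6 == 6 -> filled
(151,50): row=0b10010111, col=0b110010, row AND col = 0b10010 = 18; 18 != 50 -> empty
(56,22): row=0b111000, col=0b10110, row AND col = 0b10000 = 16; 16 != 22 -> empty
(4,0): row=0b100, col=0b0, row AND col = 0b0 = 0; 0 == 0 -> filled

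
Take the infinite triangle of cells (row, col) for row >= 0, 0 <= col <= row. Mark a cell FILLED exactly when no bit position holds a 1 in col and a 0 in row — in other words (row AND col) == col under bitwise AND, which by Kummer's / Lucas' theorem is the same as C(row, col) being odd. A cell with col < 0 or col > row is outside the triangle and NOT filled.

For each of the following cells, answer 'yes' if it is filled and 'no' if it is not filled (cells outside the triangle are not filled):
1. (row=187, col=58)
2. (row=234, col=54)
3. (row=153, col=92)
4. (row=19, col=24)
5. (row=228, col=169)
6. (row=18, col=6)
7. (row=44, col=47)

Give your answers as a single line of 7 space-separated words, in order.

Answer: yes no no no no no no

Derivation:
(187,58): row=0b10111011, col=0b111010, row AND col = 0b111010 = 58; 58 == 58 -> filled
(234,54): row=0b11101010, col=0b110110, row AND col = 0b100010 = 34; 34 != 54 -> empty
(153,92): row=0b10011001, col=0b1011100, row AND col = 0b11000 = 24; 24 != 92 -> empty
(19,24): col outside [0, 19] -> not filled
(228,169): row=0b11100100, col=0b10101001, row AND col = 0b10100000 = 160; 160 != 169 -> empty
(18,6): row=0b10010, col=0b110, row AND col = 0b10 = 2; 2 != 6 -> empty
(44,47): col outside [0, 44] -> not filled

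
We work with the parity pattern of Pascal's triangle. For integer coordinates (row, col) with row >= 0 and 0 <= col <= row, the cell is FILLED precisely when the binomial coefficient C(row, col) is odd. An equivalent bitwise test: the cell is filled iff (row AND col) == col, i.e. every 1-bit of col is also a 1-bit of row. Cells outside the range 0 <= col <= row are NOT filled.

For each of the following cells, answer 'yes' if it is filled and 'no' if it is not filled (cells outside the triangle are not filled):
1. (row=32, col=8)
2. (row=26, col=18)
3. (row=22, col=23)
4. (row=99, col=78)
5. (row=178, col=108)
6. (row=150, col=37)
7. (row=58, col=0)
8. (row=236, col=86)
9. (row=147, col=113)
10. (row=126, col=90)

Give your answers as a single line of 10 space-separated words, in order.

(32,8): row=0b100000, col=0b1000, row AND col = 0b0 = 0; 0 != 8 -> empty
(26,18): row=0b11010, col=0b10010, row AND col = 0b10010 = 18; 18 == 18 -> filled
(22,23): col outside [0, 22] -> not filled
(99,78): row=0b1100011, col=0b1001110, row AND col = 0b1000010 = 66; 66 != 78 -> empty
(178,108): row=0b10110010, col=0b1101100, row AND col = 0b100000 = 32; 32 != 108 -> empty
(150,37): row=0b10010110, col=0b100101, row AND col = 0b100 = 4; 4 != 37 -> empty
(58,0): row=0b111010, col=0b0, row AND col = 0b0 = 0; 0 == 0 -> filled
(236,86): row=0b11101100, col=0b1010110, row AND col = 0b1000100 = 68; 68 != 86 -> empty
(147,113): row=0b10010011, col=0b1110001, row AND col = 0b10001 = 17; 17 != 113 -> empty
(126,90): row=0b1111110, col=0b1011010, row AND col = 0b1011010 = 90; 90 == 90 -> filled

Answer: no yes no no no no yes no no yes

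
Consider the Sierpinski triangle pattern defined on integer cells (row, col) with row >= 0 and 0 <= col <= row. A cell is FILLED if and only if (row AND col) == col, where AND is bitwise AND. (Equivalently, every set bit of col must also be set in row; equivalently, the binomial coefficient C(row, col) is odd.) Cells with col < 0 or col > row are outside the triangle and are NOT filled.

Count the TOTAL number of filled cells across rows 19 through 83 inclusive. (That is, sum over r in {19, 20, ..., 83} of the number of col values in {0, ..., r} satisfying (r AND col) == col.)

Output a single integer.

Answer: 836

Derivation:
r19=10011 pc3: +8 =8
r20=10100 pc2: +4 =12
r21=10101 pc3: +8 =20
r22=10110 pc3: +8 =28
r23=10111 pc4: +16 =44
r24=11000 pc2: +4 =48
r25=11001 pc3: +8 =56
r26=11010 pc3: +8 =64
r27=11011 pc4: +16 =80
r28=11100 pc3: +8 =88
r29=11101 pc4: +16 =104
r30=11110 pc4: +16 =120
r31=11111 pc5: +32 =152
r32=100000 pc1: +2 =154
r33=100001 pc2: +4 =158
r34=100010 pc2: +4 =162
r35=100011 pc3: +8 =170
r36=100100 pc2: +4 =174
r37=100101 pc3: +8 =182
r38=100110 pc3: +8 =190
r39=100111 pc4: +16 =206
r40=101000 pc2: +4 =210
r41=101001 pc3: +8 =218
r42=101010 pc3: +8 =226
r43=101011 pc4: +16 =242
r44=101100 pc3: +8 =250
r45=101101 pc4: +16 =266
r46=101110 pc4: +16 =282
r47=101111 pc5: +32 =314
r48=110000 pc2: +4 =318
r49=110001 pc3: +8 =326
r50=110010 pc3: +8 =334
r51=110011 pc4: +16 =350
r52=110100 pc3: +8 =358
r53=110101 pc4: +16 =374
r54=110110 pc4: +16 =390
r55=110111 pc5: +32 =422
r56=111000 pc3: +8 =430
r57=111001 pc4: +16 =446
r58=111010 pc4: +16 =462
r59=111011 pc5: +32 =494
r60=111100 pc4: +16 =510
r61=111101 pc5: +32 =542
r62=111110 pc5: +32 =574
r63=111111 pc6: +64 =638
r64=1000000 pc1: +2 =640
r65=1000001 pc2: +4 =644
r66=1000010 pc2: +4 =648
r67=1000011 pc3: +8 =656
r68=1000100 pc2: +4 =660
r69=1000101 pc3: +8 =668
r70=1000110 pc3: +8 =676
r71=1000111 pc4: +16 =692
r72=1001000 pc2: +4 =696
r73=1001001 pc3: +8 =704
r74=1001010 pc3: +8 =712
r75=1001011 pc4: +16 =728
r76=1001100 pc3: +8 =736
r77=1001101 pc4: +16 =752
r78=1001110 pc4: +16 =768
r79=1001111 pc5: +32 =800
r80=1010000 pc2: +4 =804
r81=1010001 pc3: +8 =812
r82=1010010 pc3: +8 =820
r83=1010011 pc4: +16 =836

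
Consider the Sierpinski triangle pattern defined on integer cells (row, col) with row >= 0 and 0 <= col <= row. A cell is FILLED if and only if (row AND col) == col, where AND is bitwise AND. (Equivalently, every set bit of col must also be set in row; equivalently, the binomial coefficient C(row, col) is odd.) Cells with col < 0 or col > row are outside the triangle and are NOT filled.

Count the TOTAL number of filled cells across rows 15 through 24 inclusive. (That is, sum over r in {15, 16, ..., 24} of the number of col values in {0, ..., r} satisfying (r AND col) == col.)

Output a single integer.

r15=1111 pc4: +16 =16
r16=10000 pc1: +2 =18
r17=10001 pc2: +4 =22
r18=10010 pc2: +4 =26
r19=10011 pc3: +8 =34
r20=10100 pc2: +4 =38
r21=10101 pc3: +8 =46
r22=10110 pc3: +8 =54
r23=10111 pc4: +16 =70
r24=11000 pc2: +4 =74

Answer: 74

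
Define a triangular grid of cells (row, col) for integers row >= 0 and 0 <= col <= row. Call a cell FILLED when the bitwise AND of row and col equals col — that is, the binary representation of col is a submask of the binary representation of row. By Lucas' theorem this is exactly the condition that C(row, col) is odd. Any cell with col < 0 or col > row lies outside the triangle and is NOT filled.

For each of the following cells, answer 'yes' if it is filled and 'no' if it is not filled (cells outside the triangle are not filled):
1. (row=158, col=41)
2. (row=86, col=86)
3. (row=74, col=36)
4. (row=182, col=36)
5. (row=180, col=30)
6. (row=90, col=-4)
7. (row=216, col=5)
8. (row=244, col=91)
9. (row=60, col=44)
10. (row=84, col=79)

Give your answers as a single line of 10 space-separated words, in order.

Answer: no yes no yes no no no no yes no

Derivation:
(158,41): row=0b10011110, col=0b101001, row AND col = 0b1000 = 8; 8 != 41 -> empty
(86,86): row=0b1010110, col=0b1010110, row AND col = 0b1010110 = 86; 86 == 86 -> filled
(74,36): row=0b1001010, col=0b100100, row AND col = 0b0 = 0; 0 != 36 -> empty
(182,36): row=0b10110110, col=0b100100, row AND col = 0b100100 = 36; 36 == 36 -> filled
(180,30): row=0b10110100, col=0b11110, row AND col = 0b10100 = 20; 20 != 30 -> empty
(90,-4): col outside [0, 90] -> not filled
(216,5): row=0b11011000, col=0b101, row AND col = 0b0 = 0; 0 != 5 -> empty
(244,91): row=0b11110100, col=0b1011011, row AND col = 0b1010000 = 80; 80 != 91 -> empty
(60,44): row=0b111100, col=0b101100, row AND col = 0b101100 = 44; 44 == 44 -> filled
(84,79): row=0b1010100, col=0b1001111, row AND col = 0b1000100 = 68; 68 != 79 -> empty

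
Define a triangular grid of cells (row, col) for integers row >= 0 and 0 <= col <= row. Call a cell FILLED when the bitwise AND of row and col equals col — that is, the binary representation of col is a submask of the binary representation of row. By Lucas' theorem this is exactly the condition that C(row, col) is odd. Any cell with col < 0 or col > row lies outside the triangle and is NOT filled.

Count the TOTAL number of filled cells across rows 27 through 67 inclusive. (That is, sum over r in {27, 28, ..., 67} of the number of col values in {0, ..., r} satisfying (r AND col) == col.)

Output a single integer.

r27=11011 pc4: +16 =16
r28=11100 pc3: +8 =24
r29=11101 pc4: +16 =40
r30=11110 pc4: +16 =56
r31=11111 pc5: +32 =88
r32=100000 pc1: +2 =90
r33=100001 pc2: +4 =94
r34=100010 pc2: +4 =98
r35=100011 pc3: +8 =106
r36=100100 pc2: +4 =110
r37=100101 pc3: +8 =118
r38=100110 pc3: +8 =126
r39=100111 pc4: +16 =142
r40=101000 pc2: +4 =146
r41=101001 pc3: +8 =154
r42=101010 pc3: +8 =162
r43=101011 pc4: +16 =178
r44=101100 pc3: +8 =186
r45=101101 pc4: +16 =202
r46=101110 pc4: +16 =218
r47=101111 pc5: +32 =250
r48=110000 pc2: +4 =254
r49=110001 pc3: +8 =262
r50=110010 pc3: +8 =270
r51=110011 pc4: +16 =286
r52=110100 pc3: +8 =294
r53=110101 pc4: +16 =310
r54=110110 pc4: +16 =326
r55=110111 pc5: +32 =358
r56=111000 pc3: +8 =366
r57=111001 pc4: +16 =382
r58=111010 pc4: +16 =398
r59=111011 pc5: +32 =430
r60=111100 pc4: +16 =446
r61=111101 pc5: +32 =478
r62=111110 pc5: +32 =510
r63=111111 pc6: +64 =574
r64=1000000 pc1: +2 =576
r65=1000001 pc2: +4 =580
r66=1000010 pc2: +4 =584
r67=1000011 pc3: +8 =592

Answer: 592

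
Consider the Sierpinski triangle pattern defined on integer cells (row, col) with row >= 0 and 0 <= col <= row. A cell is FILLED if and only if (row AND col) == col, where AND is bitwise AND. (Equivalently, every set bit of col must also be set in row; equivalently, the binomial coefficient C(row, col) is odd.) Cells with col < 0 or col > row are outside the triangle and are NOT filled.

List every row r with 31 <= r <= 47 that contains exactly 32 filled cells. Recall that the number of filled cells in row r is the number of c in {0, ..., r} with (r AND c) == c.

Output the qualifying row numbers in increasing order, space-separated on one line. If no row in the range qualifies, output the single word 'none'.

Row r has 2^popcount(r) filled cells, so we need popcount(r) = log2(32) = 5.
Scan r = 31..47 and keep those with exactly 5 one-bits:
r=31=11111 popcount=5 -> KEEP
r=32=100000 popcount=1 -> skip
r=33=100001 popcount=2 -> skip
r=34=100010 popcount=2 -> skip
r=35=100011 popcount=3 -> skip
r=36=100100 popcount=2 -> skip
r=37=100101 popcount=3 -> skip
r=38=100110 popcount=3 -> skip
r=39=100111 popcount=4 -> skip
r=40=101000 popcount=2 -> skip
r=41=101001 popcount=3 -> skip
r=42=101010 popcount=3 -> skip
r=43=101011 popcount=4 -> skip
r=44=101100 popcount=3 -> skip
r=45=101101 popcount=4 -> skip
r=46=101110 popcount=4 -> skip
r=47=101111 popcount=5 -> KEEP
Kept rows: 31 47

Answer: 31 47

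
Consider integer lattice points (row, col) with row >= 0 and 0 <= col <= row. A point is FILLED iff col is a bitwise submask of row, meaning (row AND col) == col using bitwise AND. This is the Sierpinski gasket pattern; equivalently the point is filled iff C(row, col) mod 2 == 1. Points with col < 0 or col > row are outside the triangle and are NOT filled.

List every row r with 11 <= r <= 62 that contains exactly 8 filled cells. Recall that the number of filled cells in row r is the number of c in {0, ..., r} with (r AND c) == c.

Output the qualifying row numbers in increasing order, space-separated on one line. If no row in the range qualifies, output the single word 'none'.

Answer: 11 13 14 19 21 22 25 26 28 35 37 38 41 42 44 49 50 52 56

Derivation:
Row r has 2^popcount(r) filled cells, so we need popcount(r) = log2(8) = 3.
Scan r = 11..62 and keep those with exactly 3 one-bits:
r=11=1011 popcount=3 -> KEEP
r=12=1100 popcount=2 -> skip
r=13=1101 popcount=3 -> KEEP
r=14=1110 popcount=3 -> KEEP
r=15=1111 popcount=4 -> skip
r=16=10000 popcount=1 -> skip
r=17=10001 popcount=2 -> skip
r=18=10010 popcount=2 -> skip
r=19=10011 popcount=3 -> KEEP
r=20=10100 popcount=2 -> skip
r=21=10101 popcount=3 -> KEEP
r=22=10110 popcount=3 -> KEEP
r=23=10111 popcount=4 -> skip
r=24=11000 popcount=2 -> skip
r=25=11001 popcount=3 -> KEEP
r=26=11010 popcount=3 -> KEEP
r=27=11011 popcount=4 -> skip
r=28=11100 popcount=3 -> KEEP
r=29=11101 popcount=4 -> skip
r=30=11110 popcount=4 -> skip
r=31=11111 popcount=5 -> skip
r=32=100000 popcount=1 -> skip
r=33=100001 popcount=2 -> skip
r=34=100010 popcount=2 -> skip
r=35=100011 popcount=3 -> KEEP
r=36=100100 popcount=2 -> skip
r=37=100101 popcount=3 -> KEEP
r=38=100110 popcount=3 -> KEEP
r=39=100111 popcount=4 -> skip
r=40=101000 popcount=2 -> skip
r=41=101001 popcount=3 -> KEEP
r=42=101010 popcount=3 -> KEEP
r=43=101011 popcount=4 -> skip
r=44=101100 popcount=3 -> KEEP
r=45=101101 popcount=4 -> skip
r=46=101110 popcount=4 -> skip
r=47=101111 popcount=5 -> skip
r=48=110000 popcount=2 -> skip
r=49=110001 popcount=3 -> KEEP
r=50=110010 popcount=3 -> KEEP
r=51=110011 popcount=4 -> skip
r=52=110100 popcount=3 -> KEEP
r=53=110101 popcount=4 -> skip
r=54=110110 popcount=4 -> skip
r=55=110111 popcount=5 -> skip
r=56=111000 popcount=3 -> KEEP
r=57=111001 popcount=4 -> skip
r=58=111010 popcount=4 -> skip
r=59=111011 popcount=5 -> skip
r=60=111100 popcount=4 -> skip
r=61=111101 popcount=5 -> skip
r=62=111110 popcount=5 -> skip
Kept rows: 11 13 14 19 21 22 25 26 28 35 37 38 41 42 44 49 50 52 56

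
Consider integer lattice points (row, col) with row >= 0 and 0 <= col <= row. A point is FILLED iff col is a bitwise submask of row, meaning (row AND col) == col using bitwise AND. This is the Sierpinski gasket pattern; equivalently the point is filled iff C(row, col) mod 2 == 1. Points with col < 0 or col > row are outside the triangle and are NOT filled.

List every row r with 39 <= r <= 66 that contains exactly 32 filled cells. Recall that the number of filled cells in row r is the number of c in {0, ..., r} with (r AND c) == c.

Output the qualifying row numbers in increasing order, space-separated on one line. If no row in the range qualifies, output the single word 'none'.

Answer: 47 55 59 61 62

Derivation:
Row r has 2^popcount(r) filled cells, so we need popcount(r) = log2(32) = 5.
Scan r = 39..66 and keep those with exactly 5 one-bits:
r=39=100111 popcount=4 -> skip
r=40=101000 popcount=2 -> skip
r=41=101001 popcount=3 -> skip
r=42=101010 popcount=3 -> skip
r=43=101011 popcount=4 -> skip
r=44=101100 popcount=3 -> skip
r=45=101101 popcount=4 -> skip
r=46=101110 popcount=4 -> skip
r=47=101111 popcount=5 -> KEEP
r=48=110000 popcount=2 -> skip
r=49=110001 popcount=3 -> skip
r=50=110010 popcount=3 -> skip
r=51=110011 popcount=4 -> skip
r=52=110100 popcount=3 -> skip
r=53=110101 popcount=4 -> skip
r=54=110110 popcount=4 -> skip
r=55=110111 popcount=5 -> KEEP
r=56=111000 popcount=3 -> skip
r=57=111001 popcount=4 -> skip
r=58=111010 popcount=4 -> skip
r=59=111011 popcount=5 -> KEEP
r=60=111100 popcount=4 -> skip
r=61=111101 popcount=5 -> KEEP
r=62=111110 popcount=5 -> KEEP
r=63=111111 popcount=6 -> skip
r=64=1000000 popcount=1 -> skip
r=65=1000001 popcount=2 -> skip
r=66=1000010 popcount=2 -> skip
Kept rows: 47 55 59 61 62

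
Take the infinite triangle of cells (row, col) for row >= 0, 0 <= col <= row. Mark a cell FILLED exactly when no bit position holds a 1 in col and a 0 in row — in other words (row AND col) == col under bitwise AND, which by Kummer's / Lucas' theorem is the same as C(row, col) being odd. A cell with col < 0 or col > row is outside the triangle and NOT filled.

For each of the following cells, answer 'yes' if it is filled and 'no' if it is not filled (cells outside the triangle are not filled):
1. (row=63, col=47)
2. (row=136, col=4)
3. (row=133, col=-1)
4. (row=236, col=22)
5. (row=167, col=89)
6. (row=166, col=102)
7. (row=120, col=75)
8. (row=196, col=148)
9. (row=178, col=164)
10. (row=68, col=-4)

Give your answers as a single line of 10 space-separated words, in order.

Answer: yes no no no no no no no no no

Derivation:
(63,47): row=0b111111, col=0b101111, row AND col = 0b101111 = 47; 47 == 47 -> filled
(136,4): row=0b10001000, col=0b100, row AND col = 0b0 = 0; 0 != 4 -> empty
(133,-1): col outside [0, 133] -> not filled
(236,22): row=0b11101100, col=0b10110, row AND col = 0b100 = 4; 4 != 22 -> empty
(167,89): row=0b10100111, col=0b1011001, row AND col = 0b1 = 1; 1 != 89 -> empty
(166,102): row=0b10100110, col=0b1100110, row AND col = 0b100110 = 38; 38 != 102 -> empty
(120,75): row=0b1111000, col=0b1001011, row AND col = 0b1001000 = 72; 72 != 75 -> empty
(196,148): row=0b11000100, col=0b10010100, row AND col = 0b10000100 = 132; 132 != 148 -> empty
(178,164): row=0b10110010, col=0b10100100, row AND col = 0b10100000 = 160; 160 != 164 -> empty
(68,-4): col outside [0, 68] -> not filled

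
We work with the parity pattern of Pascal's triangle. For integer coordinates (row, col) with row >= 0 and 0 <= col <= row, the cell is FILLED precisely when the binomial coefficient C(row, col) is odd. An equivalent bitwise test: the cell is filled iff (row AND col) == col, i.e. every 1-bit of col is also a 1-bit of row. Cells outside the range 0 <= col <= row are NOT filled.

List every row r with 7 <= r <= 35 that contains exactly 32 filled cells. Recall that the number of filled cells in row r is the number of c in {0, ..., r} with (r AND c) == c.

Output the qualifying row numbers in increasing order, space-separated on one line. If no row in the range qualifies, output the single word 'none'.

Answer: 31

Derivation:
Row r has 2^popcount(r) filled cells, so we need popcount(r) = log2(32) = 5.
Scan r = 7..35 and keep those with exactly 5 one-bits:
r=7=111 popcount=3 -> skip
r=8=1000 popcount=1 -> skip
r=9=1001 popcount=2 -> skip
r=10=1010 popcount=2 -> skip
r=11=1011 popcount=3 -> skip
r=12=1100 popcount=2 -> skip
r=13=1101 popcount=3 -> skip
r=14=1110 popcount=3 -> skip
r=15=1111 popcount=4 -> skip
r=16=10000 popcount=1 -> skip
r=17=10001 popcount=2 -> skip
r=18=10010 popcount=2 -> skip
r=19=10011 popcount=3 -> skip
r=20=10100 popcount=2 -> skip
r=21=10101 popcount=3 -> skip
r=22=10110 popcount=3 -> skip
r=23=10111 popcount=4 -> skip
r=24=11000 popcount=2 -> skip
r=25=11001 popcount=3 -> skip
r=26=11010 popcount=3 -> skip
r=27=11011 popcount=4 -> skip
r=28=11100 popcount=3 -> skip
r=29=11101 popcount=4 -> skip
r=30=11110 popcount=4 -> skip
r=31=11111 popcount=5 -> KEEP
r=32=100000 popcount=1 -> skip
r=33=100001 popcount=2 -> skip
r=34=100010 popcount=2 -> skip
r=35=100011 popcount=3 -> skip
Kept rows: 31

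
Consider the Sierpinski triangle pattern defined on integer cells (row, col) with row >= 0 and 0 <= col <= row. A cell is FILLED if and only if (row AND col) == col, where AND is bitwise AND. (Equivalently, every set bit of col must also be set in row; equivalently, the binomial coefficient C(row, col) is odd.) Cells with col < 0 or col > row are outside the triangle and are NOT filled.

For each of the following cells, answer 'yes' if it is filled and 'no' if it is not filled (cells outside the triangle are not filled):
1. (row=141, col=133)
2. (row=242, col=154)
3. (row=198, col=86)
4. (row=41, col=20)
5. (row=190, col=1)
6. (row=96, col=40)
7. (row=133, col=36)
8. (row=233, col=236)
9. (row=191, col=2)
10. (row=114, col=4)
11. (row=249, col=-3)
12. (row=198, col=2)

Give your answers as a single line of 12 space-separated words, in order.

(141,133): row=0b10001101, col=0b10000101, row AND col = 0b10000101 = 133; 133 == 133 -> filled
(242,154): row=0b11110010, col=0b10011010, row AND col = 0b10010010 = 146; 146 != 154 -> empty
(198,86): row=0b11000110, col=0b1010110, row AND col = 0b1000110 = 70; 70 != 86 -> empty
(41,20): row=0b101001, col=0b10100, row AND col = 0b0 = 0; 0 != 20 -> empty
(190,1): row=0b10111110, col=0b1, row AND col = 0b0 = 0; 0 != 1 -> empty
(96,40): row=0b1100000, col=0b101000, row AND col = 0b100000 = 32; 32 != 40 -> empty
(133,36): row=0b10000101, col=0b100100, row AND col = 0b100 = 4; 4 != 36 -> empty
(233,236): col outside [0, 233] -> not filled
(191,2): row=0b10111111, col=0b10, row AND col = 0b10 = 2; 2 == 2 -> filled
(114,4): row=0b1110010, col=0b100, row AND col = 0b0 = 0; 0 != 4 -> empty
(249,-3): col outside [0, 249] -> not filled
(198,2): row=0b11000110, col=0b10, row AND col = 0b10 = 2; 2 == 2 -> filled

Answer: yes no no no no no no no yes no no yes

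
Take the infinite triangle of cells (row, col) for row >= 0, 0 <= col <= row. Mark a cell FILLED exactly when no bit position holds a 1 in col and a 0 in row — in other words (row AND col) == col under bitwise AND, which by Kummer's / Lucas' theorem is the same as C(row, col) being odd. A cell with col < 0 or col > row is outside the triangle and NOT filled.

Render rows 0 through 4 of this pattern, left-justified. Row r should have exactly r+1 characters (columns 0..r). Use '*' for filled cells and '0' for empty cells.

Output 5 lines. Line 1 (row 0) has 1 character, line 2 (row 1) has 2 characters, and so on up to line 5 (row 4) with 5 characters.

Answer: *
**
*0*
****
*000*

Derivation:
r0=0: *
r1=1: **
r2=10: *0*
r3=11: ****
r4=100: *000*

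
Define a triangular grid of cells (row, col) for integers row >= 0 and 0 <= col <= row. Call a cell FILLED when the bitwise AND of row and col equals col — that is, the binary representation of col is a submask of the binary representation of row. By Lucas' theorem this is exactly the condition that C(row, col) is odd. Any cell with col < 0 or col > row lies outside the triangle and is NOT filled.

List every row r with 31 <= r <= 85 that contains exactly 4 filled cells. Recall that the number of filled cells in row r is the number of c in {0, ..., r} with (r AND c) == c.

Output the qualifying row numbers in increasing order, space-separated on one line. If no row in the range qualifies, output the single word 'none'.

Answer: 33 34 36 40 48 65 66 68 72 80

Derivation:
Row r has 2^popcount(r) filled cells, so we need popcount(r) = log2(4) = 2.
Scan r = 31..85 and keep those with exactly 2 one-bits:
r=31=11111 popcount=5 -> skip
r=32=100000 popcount=1 -> skip
r=33=100001 popcount=2 -> KEEP
r=34=100010 popcount=2 -> KEEP
r=35=100011 popcount=3 -> skip
r=36=100100 popcount=2 -> KEEP
r=37=100101 popcount=3 -> skip
r=38=100110 popcount=3 -> skip
r=39=100111 popcount=4 -> skip
r=40=101000 popcount=2 -> KEEP
r=41=101001 popcount=3 -> skip
r=42=101010 popcount=3 -> skip
r=43=101011 popcount=4 -> skip
r=44=101100 popcount=3 -> skip
r=45=101101 popcount=4 -> skip
r=46=101110 popcount=4 -> skip
r=47=101111 popcount=5 -> skip
r=48=110000 popcount=2 -> KEEP
r=49=110001 popcount=3 -> skip
r=50=110010 popcount=3 -> skip
r=51=110011 popcount=4 -> skip
r=52=110100 popcount=3 -> skip
r=53=110101 popcount=4 -> skip
r=54=110110 popcount=4 -> skip
r=55=110111 popcount=5 -> skip
r=56=111000 popcount=3 -> skip
r=57=111001 popcount=4 -> skip
r=58=111010 popcount=4 -> skip
r=59=111011 popcount=5 -> skip
r=60=111100 popcount=4 -> skip
r=61=111101 popcount=5 -> skip
r=62=111110 popcount=5 -> skip
r=63=111111 popcount=6 -> skip
r=64=1000000 popcount=1 -> skip
r=65=1000001 popcount=2 -> KEEP
r=66=1000010 popcount=2 -> KEEP
r=67=1000011 popcount=3 -> skip
r=68=1000100 popcount=2 -> KEEP
r=69=1000101 popcount=3 -> skip
r=70=1000110 popcount=3 -> skip
r=71=1000111 popcount=4 -> skip
r=72=1001000 popcount=2 -> KEEP
r=73=1001001 popcount=3 -> skip
r=74=1001010 popcount=3 -> skip
r=75=1001011 popcount=4 -> skip
r=76=1001100 popcount=3 -> skip
r=77=1001101 popcount=4 -> skip
r=78=1001110 popcount=4 -> skip
r=79=1001111 popcount=5 -> skip
r=80=1010000 popcount=2 -> KEEP
r=81=1010001 popcount=3 -> skip
r=82=1010010 popcount=3 -> skip
r=83=1010011 popcount=4 -> skip
r=84=1010100 popcount=3 -> skip
r=85=1010101 popcount=4 -> skip
Kept rows: 33 34 36 40 48 65 66 68 72 80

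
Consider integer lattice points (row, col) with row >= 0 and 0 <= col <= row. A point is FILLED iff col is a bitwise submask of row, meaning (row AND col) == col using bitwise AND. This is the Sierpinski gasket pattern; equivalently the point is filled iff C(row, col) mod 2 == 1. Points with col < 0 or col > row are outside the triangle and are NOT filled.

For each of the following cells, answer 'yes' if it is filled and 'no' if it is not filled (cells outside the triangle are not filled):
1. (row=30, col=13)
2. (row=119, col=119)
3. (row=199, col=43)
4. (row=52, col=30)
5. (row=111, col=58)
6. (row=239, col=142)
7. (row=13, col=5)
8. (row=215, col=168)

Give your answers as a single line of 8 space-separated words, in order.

(30,13): row=0b11110, col=0b1101, row AND col = 0b1100 = 12; 12 != 13 -> empty
(119,119): row=0b1110111, col=0b1110111, row AND col = 0b1110111 = 119; 119 == 119 -> filled
(199,43): row=0b11000111, col=0b101011, row AND col = 0b11 = 3; 3 != 43 -> empty
(52,30): row=0b110100, col=0b11110, row AND col = 0b10100 = 20; 20 != 30 -> empty
(111,58): row=0b1101111, col=0b111010, row AND col = 0b101010 = 42; 42 != 58 -> empty
(239,142): row=0b11101111, col=0b10001110, row AND col = 0b10001110 = 142; 142 == 142 -> filled
(13,5): row=0b1101, col=0b101, row AND col = 0b101 = 5; 5 == 5 -> filled
(215,168): row=0b11010111, col=0b10101000, row AND col = 0b10000000 = 128; 128 != 168 -> empty

Answer: no yes no no no yes yes no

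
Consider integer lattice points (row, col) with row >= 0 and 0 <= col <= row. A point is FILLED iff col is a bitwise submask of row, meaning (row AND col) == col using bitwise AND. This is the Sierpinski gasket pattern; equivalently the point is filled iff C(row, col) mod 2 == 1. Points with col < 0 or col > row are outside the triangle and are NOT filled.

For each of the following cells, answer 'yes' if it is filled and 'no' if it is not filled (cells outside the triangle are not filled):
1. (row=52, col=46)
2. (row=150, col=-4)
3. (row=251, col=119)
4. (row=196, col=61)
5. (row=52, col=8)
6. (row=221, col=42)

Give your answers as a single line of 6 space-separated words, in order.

(52,46): row=0b110100, col=0b101110, row AND col = 0b100100 = 36; 36 != 46 -> empty
(150,-4): col outside [0, 150] -> not filled
(251,119): row=0b11111011, col=0b1110111, row AND col = 0b1110011 = 115; 115 != 119 -> empty
(196,61): row=0b11000100, col=0b111101, row AND col = 0b100 = 4; 4 != 61 -> empty
(52,8): row=0b110100, col=0b1000, row AND col = 0b0 = 0; 0 != 8 -> empty
(221,42): row=0b11011101, col=0b101010, row AND col = 0b1000 = 8; 8 != 42 -> empty

Answer: no no no no no no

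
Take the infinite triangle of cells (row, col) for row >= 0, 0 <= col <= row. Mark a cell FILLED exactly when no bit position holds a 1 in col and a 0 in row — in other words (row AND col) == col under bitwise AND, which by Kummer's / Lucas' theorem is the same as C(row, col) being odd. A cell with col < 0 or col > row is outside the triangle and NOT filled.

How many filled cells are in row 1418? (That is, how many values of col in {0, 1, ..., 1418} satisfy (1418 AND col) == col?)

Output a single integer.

1418 in binary = 10110001010
popcount(1418) = number of 1-bits in 10110001010 = 5
A col c satisfies (1418 AND c) == c iff every set bit of c is also set in 1418; each of the 5 set bits of 1418 can independently be on or off in c.
count = 2^5 = 32

Answer: 32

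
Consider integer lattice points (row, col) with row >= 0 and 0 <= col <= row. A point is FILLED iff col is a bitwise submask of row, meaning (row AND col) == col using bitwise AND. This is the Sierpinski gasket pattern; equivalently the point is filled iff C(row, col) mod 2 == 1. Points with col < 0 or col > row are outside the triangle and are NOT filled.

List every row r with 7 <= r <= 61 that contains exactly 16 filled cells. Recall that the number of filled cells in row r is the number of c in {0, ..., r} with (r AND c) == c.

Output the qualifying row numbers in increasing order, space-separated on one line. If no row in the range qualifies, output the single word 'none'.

Row r has 2^popcount(r) filled cells, so we need popcount(r) = log2(16) = 4.
Scan r = 7..61 and keep those with exactly 4 one-bits:
r=7=111 popcount=3 -> skip
r=8=1000 popcount=1 -> skip
r=9=1001 popcount=2 -> skip
r=10=1010 popcount=2 -> skip
r=11=1011 popcount=3 -> skip
r=12=1100 popcount=2 -> skip
r=13=1101 popcount=3 -> skip
r=14=1110 popcount=3 -> skip
r=15=1111 popcount=4 -> KEEP
r=16=10000 popcount=1 -> skip
r=17=10001 popcount=2 -> skip
r=18=10010 popcount=2 -> skip
r=19=10011 popcount=3 -> skip
r=20=10100 popcount=2 -> skip
r=21=10101 popcount=3 -> skip
r=22=10110 popcount=3 -> skip
r=23=10111 popcount=4 -> KEEP
r=24=11000 popcount=2 -> skip
r=25=11001 popcount=3 -> skip
r=26=11010 popcount=3 -> skip
r=27=11011 popcount=4 -> KEEP
r=28=11100 popcount=3 -> skip
r=29=11101 popcount=4 -> KEEP
r=30=11110 popcount=4 -> KEEP
r=31=11111 popcount=5 -> skip
r=32=100000 popcount=1 -> skip
r=33=100001 popcount=2 -> skip
r=34=100010 popcount=2 -> skip
r=35=100011 popcount=3 -> skip
r=36=100100 popcount=2 -> skip
r=37=100101 popcount=3 -> skip
r=38=100110 popcount=3 -> skip
r=39=100111 popcount=4 -> KEEP
r=40=101000 popcount=2 -> skip
r=41=101001 popcount=3 -> skip
r=42=101010 popcount=3 -> skip
r=43=101011 popcount=4 -> KEEP
r=44=101100 popcount=3 -> skip
r=45=101101 popcount=4 -> KEEP
r=46=101110 popcount=4 -> KEEP
r=47=101111 popcount=5 -> skip
r=48=110000 popcount=2 -> skip
r=49=110001 popcount=3 -> skip
r=50=110010 popcount=3 -> skip
r=51=110011 popcount=4 -> KEEP
r=52=110100 popcount=3 -> skip
r=53=110101 popcount=4 -> KEEP
r=54=110110 popcount=4 -> KEEP
r=55=110111 popcount=5 -> skip
r=56=111000 popcount=3 -> skip
r=57=111001 popcount=4 -> KEEP
r=58=111010 popcount=4 -> KEEP
r=59=111011 popcount=5 -> skip
r=60=111100 popcount=4 -> KEEP
r=61=111101 popcount=5 -> skip
Kept rows: 15 23 27 29 30 39 43 45 46 51 53 54 57 58 60

Answer: 15 23 27 29 30 39 43 45 46 51 53 54 57 58 60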